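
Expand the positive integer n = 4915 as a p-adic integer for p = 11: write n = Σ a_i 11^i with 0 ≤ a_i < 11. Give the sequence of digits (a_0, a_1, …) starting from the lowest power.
(a_0, a_1, …) = (9, 6, 7, 3)

Repeated division by 11 gives the digits low-to-high: 4915 = 9 + 6·11^1 + 7·11^2 + 3·11^3. Digit sequence: (9, 6, 7, 3).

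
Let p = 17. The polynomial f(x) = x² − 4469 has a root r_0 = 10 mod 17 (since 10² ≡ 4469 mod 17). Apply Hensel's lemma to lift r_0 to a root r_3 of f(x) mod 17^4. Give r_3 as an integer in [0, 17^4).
r_3 = 7728 (mod 83521)

Hensel's recurrence: r_{i+1} = r_i − f(r_i)·(f′(r_i))^{-1} mod 17^{i+2}, with f′(x) = 2x. Iterate:
  r_0 = 10 (mod 17)
  r_1 = 214 (mod 289)
  r_2 = 2815 (mod 4913)
  r_3 = 7728 (mod 83521)
Final: r_3 = 7728, and one checks f(r_3) ≡ 0 mod 17^4.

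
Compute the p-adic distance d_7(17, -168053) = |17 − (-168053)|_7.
d_7(17, -168053) = 1/16807

Step 1 — x − y = 17 − (-168053) = 168070. Step 2 — v_7(168070) = 5 (factor: 168070 = (7^5 · 10); the sign does not affect v_p). Step 3 — |x − y|_7 = 7^{-5} = 1/16807.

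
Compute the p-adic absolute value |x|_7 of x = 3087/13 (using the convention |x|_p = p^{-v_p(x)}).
|3087/13|_7 = 1/343

Step 1 — compute v_7(x) by factoring powers of 7 out of the numerator and denominator: v_7(3087/13) = 3. Step 2 — apply |x|_p = p^{-v_p(x)} = 7^{-3} = 1/343.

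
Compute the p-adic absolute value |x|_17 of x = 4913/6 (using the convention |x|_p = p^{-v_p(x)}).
|4913/6|_17 = 1/4913

Step 1 — compute v_17(x) by factoring powers of 17 out of the numerator and denominator: v_17(4913/6) = 3. Step 2 — apply |x|_p = p^{-v_p(x)} = 17^{-3} = 1/4913.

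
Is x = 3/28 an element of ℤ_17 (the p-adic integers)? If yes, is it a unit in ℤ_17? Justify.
x ∈ ℤ_17^× (unit); v_17(x) = 0

ℤ_17 = {x ∈ ℚ_17 : v_17(x) ≥ 0} and ℤ_17^× = {x ∈ ℤ_17 : v_17(x) = 0}. Here v_17(3/28) = v_17(num) − v_17(den) = 0; compare against these criteria.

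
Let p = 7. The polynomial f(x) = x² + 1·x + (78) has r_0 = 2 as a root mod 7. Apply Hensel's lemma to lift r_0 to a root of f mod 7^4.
r_3 = 1073 (mod 2401)

Hensel: r_{i+1} = r_i − f(r_i)·(f′(r_i))^{-1} mod 7^{i+2}, f′(x) = 2x + 1. Iterate:
  r_0 = 2 (mod 7)
  r_1 = 44 (mod 49)
  r_2 = 44 (mod 343)
  r_3 = 1073 (mod 2401)
Final: r = 1073 satisfies f(r) ≡ 0 mod 7^4.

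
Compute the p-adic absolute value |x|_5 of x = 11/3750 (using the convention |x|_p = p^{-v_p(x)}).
|11/3750|_5 = 625

Step 1 — compute v_5(x) by factoring powers of 5 out of the numerator and denominator: v_5(11/3750) = -4. Step 2 — apply |x|_p = p^{-v_p(x)} = 5^{4} = 625.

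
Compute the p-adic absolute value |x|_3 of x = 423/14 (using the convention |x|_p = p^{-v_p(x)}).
|423/14|_3 = 1/9

Step 1 — compute v_3(x) by factoring powers of 3 out of the numerator and denominator: v_3(423/14) = 2. Step 2 — apply |x|_p = p^{-v_p(x)} = 3^{-2} = 1/9.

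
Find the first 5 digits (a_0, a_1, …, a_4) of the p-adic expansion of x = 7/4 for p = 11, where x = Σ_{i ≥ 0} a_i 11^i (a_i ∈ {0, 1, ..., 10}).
(a_0, …, a_4) = (10, 2, 8, 2, 8)

v_11(7/4) = 0 (numerator and denominator both coprime to 11), so x ∈ ℤ_11^×. Compute digits iteratively via a_i = x_i mod 11, x_{i+1} = (x_i − a_i)/11, with x_0 = x:
  x_0 = 7/4;  a_0 = 10;  x_1 = (x_0 − 10)/11 = -3/4
  x_1 = -3/4;  a_1 = 2;  x_2 = (x_1 − 2)/11 = -1/4
  x_2 = -1/4;  a_2 = 8;  x_3 = (x_2 − 8)/11 = -3/4
  x_3 = -3/4;  a_3 = 2;  x_4 = (x_3 − 2)/11 = -1/4
  x_4 = -1/4;  a_4 = 8;  x_5 = (x_4 − 8)/11 = -3/4
Digits: (10, 2, 8, 2, 8).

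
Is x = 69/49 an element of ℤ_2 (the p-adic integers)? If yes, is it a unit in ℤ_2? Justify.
x ∈ ℤ_2^× (unit); v_2(x) = 0

ℤ_2 = {x ∈ ℚ_2 : v_2(x) ≥ 0} and ℤ_2^× = {x ∈ ℤ_2 : v_2(x) = 0}. Here v_2(69/49) = v_2(num) − v_2(den) = 0; compare against these criteria.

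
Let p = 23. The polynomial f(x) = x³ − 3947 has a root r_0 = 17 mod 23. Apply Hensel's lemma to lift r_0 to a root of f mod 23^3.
r_2 = 4916 (mod 12167)

Hensel: r_{i+1} = r_i − f(r_i)/f′(r_i) mod 23^{i+2}, where f′(x) = 3x². Iterate:
  r_0 = 17 (mod 23)
  r_1 = 155 (mod 529)
  r_2 = 4916 (mod 12167)
Final: r = 4916 with f(r) ≡ 0 mod 23^3.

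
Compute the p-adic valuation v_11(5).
v_11(5) = 0

v_11(n) is the largest exponent k such that 11^k divides n. Factor out: 5 = 11^0 · 5. (Sign doesn't affect v_p.) So v_11(5) = 0.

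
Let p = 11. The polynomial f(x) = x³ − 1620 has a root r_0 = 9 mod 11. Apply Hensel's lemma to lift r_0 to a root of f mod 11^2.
r_1 = 53 (mod 121)

Hensel: r_{i+1} = r_i − f(r_i)/f′(r_i) mod 11^{i+2}, where f′(x) = 3x². Iterate:
  r_0 = 9 (mod 11)
  r_1 = 53 (mod 121)
Final: r = 53 with f(r) ≡ 0 mod 11^2.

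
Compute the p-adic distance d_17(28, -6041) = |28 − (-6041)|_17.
d_17(28, -6041) = 1/289

Step 1 — x − y = 28 − (-6041) = 6069. Step 2 — v_17(6069) = 2 (factor: 6069 = (17^2 · 21); the sign does not affect v_p). Step 3 — |x − y|_17 = 17^{-2} = 1/289.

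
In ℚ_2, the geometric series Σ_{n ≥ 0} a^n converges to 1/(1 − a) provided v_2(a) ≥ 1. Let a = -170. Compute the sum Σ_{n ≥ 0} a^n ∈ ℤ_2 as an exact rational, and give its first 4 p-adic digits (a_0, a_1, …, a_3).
Σ a^n = 1/(1 − a) = 1/171;  first 4 digits = (1, 1, 0, 0)

v_2(a) = 1 ≥ 1, so the series converges in ℤ_2 to 1/(1 − a) = 1/(1 − (-170)) = 1/171. Expand this rational in ℤ_2: compute digits iteratively via d_i = x_i mod 2, x_{i+1} = (x_i − d_i)/2. The first 4 digits are (1, 1, 0, 0).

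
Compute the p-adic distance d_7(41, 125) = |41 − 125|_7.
d_7(41, 125) = 1/7

Step 1 — x − y = 41 − 125 = -84. Step 2 — v_7(-84) = 1 (factor: -84 = −(7^1 · 12); the sign does not affect v_p). Step 3 — |x − y|_7 = 7^{-1} = 1/7.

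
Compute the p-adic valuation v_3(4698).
v_3(4698) = 4

v_3(n) is the largest exponent k such that 3^k divides n. Factor out: 4698 = 3^4 · 58. (Sign doesn't affect v_p.) So v_3(4698) = 4.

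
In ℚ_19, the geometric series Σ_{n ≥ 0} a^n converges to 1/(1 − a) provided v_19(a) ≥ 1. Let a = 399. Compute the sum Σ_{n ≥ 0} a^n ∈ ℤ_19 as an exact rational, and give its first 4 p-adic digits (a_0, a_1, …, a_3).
Σ a^n = 1/(1 − a) = -1/398;  first 4 digits = (1, 2, 5, 12)

v_19(a) = 1 ≥ 1, so the series converges in ℤ_19 to 1/(1 − a) = 1/(1 − 399) = -1/398. Expand this rational in ℤ_19: compute digits iteratively via d_i = x_i mod 19, x_{i+1} = (x_i − d_i)/19. The first 4 digits are (1, 2, 5, 12).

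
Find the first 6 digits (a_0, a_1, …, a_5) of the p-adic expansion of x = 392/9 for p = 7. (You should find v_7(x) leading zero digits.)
(a_0, …, a_5) = (0, 0, 4, 5, 0, 3)

v_7(392/9) = 2, so a_0 = ... = a_1 = 0. Factor out: x = 7^2 · u with u = 8/9 a unit in ℤ_7. Expand u iteratively via a_{v+i} = u_i mod 7, u_{i+1} = (u_i − a_{v+i})/7:
  u_0 = 8/9;  a_2 = 4;  u_1 = (u_0 − 4)/7 = -4/9
  u_1 = -4/9;  a_3 = 5;  u_2 = (u_1 − 5)/7 = -7/9
  u_2 = -7/9;  a_4 = 0;  u_3 = (u_2 − 0)/7 = -1/9
  u_3 = -1/9;  a_5 = 3;  u_4 = (u_3 − 3)/7 = -4/9
Digits: (0, 0, 4, 5, 0, 3).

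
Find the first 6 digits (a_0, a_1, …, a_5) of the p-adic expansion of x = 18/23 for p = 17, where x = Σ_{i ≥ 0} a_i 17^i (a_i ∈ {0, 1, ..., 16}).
(a_0, …, a_5) = (3, 8, 1, 11, 6, 7)

v_17(18/23) = 0 (numerator and denominator both coprime to 17), so x ∈ ℤ_17^×. Compute digits iteratively via a_i = x_i mod 17, x_{i+1} = (x_i − a_i)/17, with x_0 = x:
  x_0 = 18/23;  a_0 = 3;  x_1 = (x_0 − 3)/17 = -3/23
  x_1 = -3/23;  a_1 = 8;  x_2 = (x_1 − 8)/17 = -11/23
  x_2 = -11/23;  a_2 = 1;  x_3 = (x_2 − 1)/17 = -2/23
  x_3 = -2/23;  a_3 = 11;  x_4 = (x_3 − 11)/17 = -15/23
  x_4 = -15/23;  a_4 = 6;  x_5 = (x_4 − 6)/17 = -9/23
  x_5 = -9/23;  a_5 = 7;  x_6 = (x_5 − 7)/17 = -10/23
Digits: (3, 8, 1, 11, 6, 7).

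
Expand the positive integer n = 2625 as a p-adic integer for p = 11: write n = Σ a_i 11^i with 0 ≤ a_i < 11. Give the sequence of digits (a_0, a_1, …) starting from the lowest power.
(a_0, a_1, …) = (7, 7, 10, 1)

Repeated division by 11 gives the digits low-to-high: 2625 = 7 + 7·11^1 + 10·11^2 + 1·11^3. Digit sequence: (7, 7, 10, 1).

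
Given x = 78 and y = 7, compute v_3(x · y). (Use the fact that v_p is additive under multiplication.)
v_3(546) = 1

v_p(x) = 1 (factor: 78 = 3^1 · 26); v_p(y) = 0 (factor: 7 = 3^0 · 7). Additivity: v_p(xy) = v_p(x) + v_p(y) = 1 + 0 = 1. (Direct check: xy = 546 = 3^1 · (182).)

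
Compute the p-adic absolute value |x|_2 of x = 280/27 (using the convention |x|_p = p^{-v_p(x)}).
|280/27|_2 = 1/8

Step 1 — compute v_2(x) by factoring powers of 2 out of the numerator and denominator: v_2(280/27) = 3. Step 2 — apply |x|_p = p^{-v_p(x)} = 2^{-3} = 1/8.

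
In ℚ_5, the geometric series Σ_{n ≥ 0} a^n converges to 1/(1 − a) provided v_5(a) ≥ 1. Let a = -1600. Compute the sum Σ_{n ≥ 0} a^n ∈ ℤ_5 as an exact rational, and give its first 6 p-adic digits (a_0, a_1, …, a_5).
Σ a^n = 1/(1 − a) = 1/1601;  first 6 digits = (1, 0, 1, 2, 3, 3)

v_5(a) = 2 ≥ 1, so the series converges in ℤ_5 to 1/(1 − a) = 1/(1 − (-1600)) = 1/1601. Expand this rational in ℤ_5: compute digits iteratively via d_i = x_i mod 5, x_{i+1} = (x_i − d_i)/5. The first 6 digits are (1, 0, 1, 2, 3, 3).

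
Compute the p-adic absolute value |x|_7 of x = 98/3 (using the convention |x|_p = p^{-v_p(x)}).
|98/3|_7 = 1/49

Step 1 — compute v_7(x) by factoring powers of 7 out of the numerator and denominator: v_7(98/3) = 2. Step 2 — apply |x|_p = p^{-v_p(x)} = 7^{-2} = 1/49.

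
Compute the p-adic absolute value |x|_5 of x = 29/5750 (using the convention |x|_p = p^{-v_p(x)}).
|29/5750|_5 = 125

Step 1 — compute v_5(x) by factoring powers of 5 out of the numerator and denominator: v_5(29/5750) = -3. Step 2 — apply |x|_p = p^{-v_p(x)} = 5^{3} = 125.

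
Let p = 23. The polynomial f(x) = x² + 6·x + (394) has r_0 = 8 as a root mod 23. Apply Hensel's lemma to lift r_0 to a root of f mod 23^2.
r_1 = 514 (mod 529)

Hensel: r_{i+1} = r_i − f(r_i)·(f′(r_i))^{-1} mod 23^{i+2}, f′(x) = 2x + 6. Iterate:
  r_0 = 8 (mod 23)
  r_1 = 514 (mod 529)
Final: r = 514 satisfies f(r) ≡ 0 mod 23^2.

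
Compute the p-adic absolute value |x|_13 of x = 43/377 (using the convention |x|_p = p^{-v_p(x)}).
|43/377|_13 = 13

Step 1 — compute v_13(x) by factoring powers of 13 out of the numerator and denominator: v_13(43/377) = -1. Step 2 — apply |x|_p = p^{-v_p(x)} = 13^{1} = 13.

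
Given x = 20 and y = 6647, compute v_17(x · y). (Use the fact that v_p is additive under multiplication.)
v_17(132940) = 2

v_p(x) = 0 (factor: 20 = 17^0 · 20); v_p(y) = 2 (factor: 6647 = 17^2 · 23). Additivity: v_p(xy) = v_p(x) + v_p(y) = 0 + 2 = 2. (Direct check: xy = 132940 = 17^2 · (460).)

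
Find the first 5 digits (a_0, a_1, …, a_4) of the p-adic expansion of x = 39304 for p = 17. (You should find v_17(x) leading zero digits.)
(a_0, …, a_4) = (0, 0, 0, 8, 0)

v_17(39304) = 3, so a_0 = ... = a_2 = 0. Factor out: x = 17^3 · u with u = 8 a unit in ℤ_17. Expand u iteratively via a_{v+i} = u_i mod 17, u_{i+1} = (u_i − a_{v+i})/17:
  u_0 = 8;  a_3 = 8;  u_1 = (u_0 − 8)/17 = 0
  u_1 = 0;  a_4 = 0;  u_2 = (u_1 − 0)/17 = 0
Digits: (0, 0, 0, 8, 0).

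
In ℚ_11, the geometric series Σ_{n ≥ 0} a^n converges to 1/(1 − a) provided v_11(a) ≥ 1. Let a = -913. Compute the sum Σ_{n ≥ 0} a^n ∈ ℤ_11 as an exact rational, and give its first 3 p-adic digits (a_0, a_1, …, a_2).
Σ a^n = 1/(1 − a) = 1/914;  first 3 digits = (1, 5, 6)

v_11(a) = 1 ≥ 1, so the series converges in ℤ_11 to 1/(1 − a) = 1/(1 − (-913)) = 1/914. Expand this rational in ℤ_11: compute digits iteratively via d_i = x_i mod 11, x_{i+1} = (x_i − d_i)/11. The first 3 digits are (1, 5, 6).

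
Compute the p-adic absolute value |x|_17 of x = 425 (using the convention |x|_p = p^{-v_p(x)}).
|425|_17 = 1/17

Step 1 — compute v_17(x) by factoring powers of 17 out of the numerator and denominator: v_17(425) = 1. Step 2 — apply |x|_p = p^{-v_p(x)} = 17^{-1} = 1/17.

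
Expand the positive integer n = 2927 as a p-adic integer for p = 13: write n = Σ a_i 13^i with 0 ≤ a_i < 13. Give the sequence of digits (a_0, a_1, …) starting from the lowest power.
(a_0, a_1, …) = (2, 4, 4, 1)

Repeated division by 13 gives the digits low-to-high: 2927 = 2 + 4·13^1 + 4·13^2 + 1·13^3. Digit sequence: (2, 4, 4, 1).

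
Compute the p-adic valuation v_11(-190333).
v_11(-190333) = 4

v_11(n) is the largest exponent k such that 11^k divides n. Factor out: -190333 = -11^4 · 13. (Sign doesn't affect v_p.) So v_11(-190333) = 4.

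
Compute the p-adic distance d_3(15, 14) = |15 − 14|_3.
d_3(15, 14) = 1

Step 1 — x − y = 15 − 14 = 1. Step 2 — v_3(1) = 0 (factor: 1 = (3^0 · 1); the sign does not affect v_p). Step 3 — |x − y|_3 = 3^{0} = 1.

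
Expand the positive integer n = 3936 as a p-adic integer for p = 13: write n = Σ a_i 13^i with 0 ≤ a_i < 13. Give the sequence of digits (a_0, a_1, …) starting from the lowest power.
(a_0, a_1, …) = (10, 3, 10, 1)

Repeated division by 13 gives the digits low-to-high: 3936 = 10 + 3·13^1 + 10·13^2 + 1·13^3. Digit sequence: (10, 3, 10, 1).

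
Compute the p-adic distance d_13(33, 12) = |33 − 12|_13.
d_13(33, 12) = 1

Step 1 — x − y = 33 − 12 = 21. Step 2 — v_13(21) = 0 (factor: 21 = (13^0 · 21); the sign does not affect v_p). Step 3 — |x − y|_13 = 13^{0} = 1.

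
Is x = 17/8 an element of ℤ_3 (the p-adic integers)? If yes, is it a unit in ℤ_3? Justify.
x ∈ ℤ_3^× (unit); v_3(x) = 0

ℤ_3 = {x ∈ ℚ_3 : v_3(x) ≥ 0} and ℤ_3^× = {x ∈ ℤ_3 : v_3(x) = 0}. Here v_3(17/8) = v_3(num) − v_3(den) = 0; compare against these criteria.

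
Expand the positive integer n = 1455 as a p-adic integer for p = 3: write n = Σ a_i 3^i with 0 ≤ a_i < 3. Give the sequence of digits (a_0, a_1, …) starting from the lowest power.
(a_0, a_1, …) = (0, 2, 2, 2, 2, 2, 1)

Repeated division by 3 gives the digits low-to-high: 1455 = 2·3^1 + 2·3^2 + 2·3^3 + 2·3^4 + 2·3^5 + 1·3^6. Digit sequence: (0, 2, 2, 2, 2, 2, 1).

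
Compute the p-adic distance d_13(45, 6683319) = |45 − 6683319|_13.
d_13(45, 6683319) = 1/371293

Step 1 — x − y = 45 − 6683319 = -6683274. Step 2 — v_13(-6683274) = 5 (factor: -6683274 = −(13^5 · 18); the sign does not affect v_p). Step 3 — |x − y|_13 = 13^{-5} = 1/371293.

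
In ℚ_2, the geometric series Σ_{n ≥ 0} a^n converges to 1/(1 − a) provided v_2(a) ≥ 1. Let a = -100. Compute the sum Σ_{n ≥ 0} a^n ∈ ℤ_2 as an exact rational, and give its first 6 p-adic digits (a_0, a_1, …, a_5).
Σ a^n = 1/(1 − a) = 1/101;  first 6 digits = (1, 0, 1, 1, 0, 1)

v_2(a) = 2 ≥ 1, so the series converges in ℤ_2 to 1/(1 − a) = 1/(1 − (-100)) = 1/101. Expand this rational in ℤ_2: compute digits iteratively via d_i = x_i mod 2, x_{i+1} = (x_i − d_i)/2. The first 6 digits are (1, 0, 1, 1, 0, 1).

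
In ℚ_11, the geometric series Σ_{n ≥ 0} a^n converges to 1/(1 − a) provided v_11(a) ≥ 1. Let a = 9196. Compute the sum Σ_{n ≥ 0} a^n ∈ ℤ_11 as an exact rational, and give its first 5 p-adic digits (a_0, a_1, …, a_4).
Σ a^n = 1/(1 − a) = -1/9195;  first 5 digits = (1, 0, 10, 6, 1)

v_11(a) = 2 ≥ 1, so the series converges in ℤ_11 to 1/(1 − a) = 1/(1 − 9196) = -1/9195. Expand this rational in ℤ_11: compute digits iteratively via d_i = x_i mod 11, x_{i+1} = (x_i − d_i)/11. The first 5 digits are (1, 0, 10, 6, 1).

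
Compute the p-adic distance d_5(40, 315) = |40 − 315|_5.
d_5(40, 315) = 1/25

Step 1 — x − y = 40 − 315 = -275. Step 2 — v_5(-275) = 2 (factor: -275 = −(5^2 · 11); the sign does not affect v_p). Step 3 — |x − y|_5 = 5^{-2} = 1/25.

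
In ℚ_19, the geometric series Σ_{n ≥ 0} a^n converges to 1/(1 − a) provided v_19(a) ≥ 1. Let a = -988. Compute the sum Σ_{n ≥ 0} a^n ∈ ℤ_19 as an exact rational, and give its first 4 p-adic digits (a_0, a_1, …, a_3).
Σ a^n = 1/(1 − a) = 1/989;  first 4 digits = (1, 5, 3, 1)

v_19(a) = 1 ≥ 1, so the series converges in ℤ_19 to 1/(1 − a) = 1/(1 − (-988)) = 1/989. Expand this rational in ℤ_19: compute digits iteratively via d_i = x_i mod 19, x_{i+1} = (x_i − d_i)/19. The first 4 digits are (1, 5, 3, 1).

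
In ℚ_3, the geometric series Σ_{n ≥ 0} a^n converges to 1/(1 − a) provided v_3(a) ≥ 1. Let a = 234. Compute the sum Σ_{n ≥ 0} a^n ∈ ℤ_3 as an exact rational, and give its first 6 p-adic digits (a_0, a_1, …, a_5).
Σ a^n = 1/(1 − a) = -1/233;  first 6 digits = (1, 0, 2, 2, 0, 1)

v_3(a) = 2 ≥ 1, so the series converges in ℤ_3 to 1/(1 − a) = 1/(1 − 234) = -1/233. Expand this rational in ℤ_3: compute digits iteratively via d_i = x_i mod 3, x_{i+1} = (x_i − d_i)/3. The first 6 digits are (1, 0, 2, 2, 0, 1).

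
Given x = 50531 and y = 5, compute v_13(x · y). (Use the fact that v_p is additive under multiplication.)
v_13(252655) = 3

v_p(x) = 3 (factor: 50531 = 13^3 · 23); v_p(y) = 0 (factor: 5 = 13^0 · 5). Additivity: v_p(xy) = v_p(x) + v_p(y) = 3 + 0 = 3. (Direct check: xy = 252655 = 13^3 · (115).)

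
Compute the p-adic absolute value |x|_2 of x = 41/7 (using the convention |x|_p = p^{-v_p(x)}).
|41/7|_2 = 1

Step 1 — compute v_2(x) by factoring powers of 2 out of the numerator and denominator: v_2(41/7) = 0. Step 2 — apply |x|_p = p^{-v_p(x)} = 2^{0} = 1.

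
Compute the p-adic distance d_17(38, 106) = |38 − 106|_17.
d_17(38, 106) = 1/17

Step 1 — x − y = 38 − 106 = -68. Step 2 — v_17(-68) = 1 (factor: -68 = −(17^1 · 4); the sign does not affect v_p). Step 3 — |x − y|_17 = 17^{-1} = 1/17.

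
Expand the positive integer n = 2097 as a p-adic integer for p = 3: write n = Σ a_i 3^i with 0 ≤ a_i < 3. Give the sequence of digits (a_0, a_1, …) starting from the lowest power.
(a_0, a_1, …) = (0, 0, 2, 2, 1, 2, 2)

Repeated division by 3 gives the digits low-to-high: 2097 = 2·3^2 + 2·3^3 + 1·3^4 + 2·3^5 + 2·3^6. Digit sequence: (0, 0, 2, 2, 1, 2, 2).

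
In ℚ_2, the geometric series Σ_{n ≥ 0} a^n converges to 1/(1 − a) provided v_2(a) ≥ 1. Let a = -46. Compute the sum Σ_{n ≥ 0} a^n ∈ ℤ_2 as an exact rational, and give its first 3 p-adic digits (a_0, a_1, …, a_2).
Σ a^n = 1/(1 − a) = 1/47;  first 3 digits = (1, 1, 1)

v_2(a) = 1 ≥ 1, so the series converges in ℤ_2 to 1/(1 − a) = 1/(1 − (-46)) = 1/47. Expand this rational in ℤ_2: compute digits iteratively via d_i = x_i mod 2, x_{i+1} = (x_i − d_i)/2. The first 3 digits are (1, 1, 1).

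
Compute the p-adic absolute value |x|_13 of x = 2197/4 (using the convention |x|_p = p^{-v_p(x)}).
|2197/4|_13 = 1/2197

Step 1 — compute v_13(x) by factoring powers of 13 out of the numerator and denominator: v_13(2197/4) = 3. Step 2 — apply |x|_p = p^{-v_p(x)} = 13^{-3} = 1/2197.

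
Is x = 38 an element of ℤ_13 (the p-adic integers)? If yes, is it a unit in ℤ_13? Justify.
x ∈ ℤ_13^× (unit); v_13(x) = 0

ℤ_13 = {x ∈ ℚ_13 : v_13(x) ≥ 0} and ℤ_13^× = {x ∈ ℤ_13 : v_13(x) = 0}. Here v_13(38) = v_13(num) − v_13(den) = 0; compare against these criteria.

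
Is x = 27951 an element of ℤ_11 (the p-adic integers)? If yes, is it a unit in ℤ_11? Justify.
x ∈ ℤ_11 but not a unit; v_11(x) = 3 > 0

ℤ_11 = {x ∈ ℚ_11 : v_11(x) ≥ 0} and ℤ_11^× = {x ∈ ℤ_11 : v_11(x) = 0}. Here v_11(27951) = v_11(num) − v_11(den) = 3; compare against these criteria.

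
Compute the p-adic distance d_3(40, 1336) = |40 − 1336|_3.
d_3(40, 1336) = 1/81

Step 1 — x − y = 40 − 1336 = -1296. Step 2 — v_3(-1296) = 4 (factor: -1296 = −(3^4 · 16); the sign does not affect v_p). Step 3 — |x − y|_3 = 3^{-4} = 1/81.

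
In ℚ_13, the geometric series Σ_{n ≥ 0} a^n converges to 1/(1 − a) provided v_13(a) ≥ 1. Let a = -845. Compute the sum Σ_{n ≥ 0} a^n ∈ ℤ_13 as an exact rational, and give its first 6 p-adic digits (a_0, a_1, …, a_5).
Σ a^n = 1/(1 − a) = 1/846;  first 6 digits = (1, 0, 8, 12, 11, 1)

v_13(a) = 2 ≥ 1, so the series converges in ℤ_13 to 1/(1 − a) = 1/(1 − (-845)) = 1/846. Expand this rational in ℤ_13: compute digits iteratively via d_i = x_i mod 13, x_{i+1} = (x_i − d_i)/13. The first 6 digits are (1, 0, 8, 12, 11, 1).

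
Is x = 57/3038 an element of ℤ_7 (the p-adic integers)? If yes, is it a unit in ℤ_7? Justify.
x ∉ ℤ_7 (v_7(x) = -2 < 0)

ℤ_7 = {x ∈ ℚ_7 : v_7(x) ≥ 0} and ℤ_7^× = {x ∈ ℤ_7 : v_7(x) = 0}. Here v_7(57/3038) = v_7(num) − v_7(den) = -2; compare against these criteria.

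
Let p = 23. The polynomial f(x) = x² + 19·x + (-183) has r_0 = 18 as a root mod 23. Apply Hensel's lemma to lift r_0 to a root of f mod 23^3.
r_2 = 8781 (mod 12167)

Hensel: r_{i+1} = r_i − f(r_i)·(f′(r_i))^{-1} mod 23^{i+2}, f′(x) = 2x + 19. Iterate:
  r_0 = 18 (mod 23)
  r_1 = 317 (mod 529)
  r_2 = 8781 (mod 12167)
Final: r = 8781 satisfies f(r) ≡ 0 mod 23^3.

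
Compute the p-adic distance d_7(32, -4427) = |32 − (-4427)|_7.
d_7(32, -4427) = 1/343

Step 1 — x − y = 32 − (-4427) = 4459. Step 2 — v_7(4459) = 3 (factor: 4459 = (7^3 · 13); the sign does not affect v_p). Step 3 — |x − y|_7 = 7^{-3} = 1/343.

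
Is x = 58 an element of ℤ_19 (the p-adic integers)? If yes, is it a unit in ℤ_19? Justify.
x ∈ ℤ_19^× (unit); v_19(x) = 0

ℤ_19 = {x ∈ ℚ_19 : v_19(x) ≥ 0} and ℤ_19^× = {x ∈ ℤ_19 : v_19(x) = 0}. Here v_19(58) = v_19(num) − v_19(den) = 0; compare against these criteria.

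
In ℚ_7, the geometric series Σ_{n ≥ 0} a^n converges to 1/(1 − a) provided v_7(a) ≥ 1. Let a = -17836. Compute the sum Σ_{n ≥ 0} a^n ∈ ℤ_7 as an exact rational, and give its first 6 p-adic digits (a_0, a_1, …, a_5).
Σ a^n = 1/(1 − a) = 1/17837;  first 6 digits = (1, 0, 0, 4, 6, 5)

v_7(a) = 3 ≥ 1, so the series converges in ℤ_7 to 1/(1 − a) = 1/(1 − (-17836)) = 1/17837. Expand this rational in ℤ_7: compute digits iteratively via d_i = x_i mod 7, x_{i+1} = (x_i − d_i)/7. The first 6 digits are (1, 0, 0, 4, 6, 5).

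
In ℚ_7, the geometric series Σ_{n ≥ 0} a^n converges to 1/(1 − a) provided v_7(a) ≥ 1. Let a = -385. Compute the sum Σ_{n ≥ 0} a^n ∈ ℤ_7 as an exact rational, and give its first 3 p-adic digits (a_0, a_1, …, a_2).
Σ a^n = 1/(1 − a) = 1/386;  first 3 digits = (1, 1, 0)

v_7(a) = 1 ≥ 1, so the series converges in ℤ_7 to 1/(1 − a) = 1/(1 − (-385)) = 1/386. Expand this rational in ℤ_7: compute digits iteratively via d_i = x_i mod 7, x_{i+1} = (x_i − d_i)/7. The first 3 digits are (1, 1, 0).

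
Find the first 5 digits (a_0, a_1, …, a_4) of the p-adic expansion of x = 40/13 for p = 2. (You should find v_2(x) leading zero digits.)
(a_0, …, a_4) = (0, 0, 0, 1, 0)

v_2(40/13) = 3, so a_0 = ... = a_2 = 0. Factor out: x = 2^3 · u with u = 5/13 a unit in ℤ_2. Expand u iteratively via a_{v+i} = u_i mod 2, u_{i+1} = (u_i − a_{v+i})/2:
  u_0 = 5/13;  a_3 = 1;  u_1 = (u_0 − 1)/2 = -4/13
  u_1 = -4/13;  a_4 = 0;  u_2 = (u_1 − 0)/2 = -2/13
Digits: (0, 0, 0, 1, 0).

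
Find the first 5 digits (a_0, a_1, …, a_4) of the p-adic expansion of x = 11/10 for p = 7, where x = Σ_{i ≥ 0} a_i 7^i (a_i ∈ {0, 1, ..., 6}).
(a_0, …, a_4) = (6, 0, 2, 6, 4)

v_7(11/10) = 0 (numerator and denominator both coprime to 7), so x ∈ ℤ_7^×. Compute digits iteratively via a_i = x_i mod 7, x_{i+1} = (x_i − a_i)/7, with x_0 = x:
  x_0 = 11/10;  a_0 = 6;  x_1 = (x_0 − 6)/7 = -7/10
  x_1 = -7/10;  a_1 = 0;  x_2 = (x_1 − 0)/7 = -1/10
  x_2 = -1/10;  a_2 = 2;  x_3 = (x_2 − 2)/7 = -3/10
  x_3 = -3/10;  a_3 = 6;  x_4 = (x_3 − 6)/7 = -9/10
  x_4 = -9/10;  a_4 = 4;  x_5 = (x_4 − 4)/7 = -7/10
Digits: (6, 0, 2, 6, 4).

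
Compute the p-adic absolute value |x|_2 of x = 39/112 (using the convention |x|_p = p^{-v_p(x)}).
|39/112|_2 = 16

Step 1 — compute v_2(x) by factoring powers of 2 out of the numerator and denominator: v_2(39/112) = -4. Step 2 — apply |x|_p = p^{-v_p(x)} = 2^{4} = 16.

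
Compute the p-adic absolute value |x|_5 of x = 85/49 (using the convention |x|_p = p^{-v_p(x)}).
|85/49|_5 = 1/5

Step 1 — compute v_5(x) by factoring powers of 5 out of the numerator and denominator: v_5(85/49) = 1. Step 2 — apply |x|_p = p^{-v_p(x)} = 5^{-1} = 1/5.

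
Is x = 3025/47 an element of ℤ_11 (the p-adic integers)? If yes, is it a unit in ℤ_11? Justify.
x ∈ ℤ_11 but not a unit; v_11(x) = 2 > 0

ℤ_11 = {x ∈ ℚ_11 : v_11(x) ≥ 0} and ℤ_11^× = {x ∈ ℤ_11 : v_11(x) = 0}. Here v_11(3025/47) = v_11(num) − v_11(den) = 2; compare against these criteria.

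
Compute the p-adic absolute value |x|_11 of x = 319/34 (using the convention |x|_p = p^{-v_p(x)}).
|319/34|_11 = 1/11

Step 1 — compute v_11(x) by factoring powers of 11 out of the numerator and denominator: v_11(319/34) = 1. Step 2 — apply |x|_p = p^{-v_p(x)} = 11^{-1} = 1/11.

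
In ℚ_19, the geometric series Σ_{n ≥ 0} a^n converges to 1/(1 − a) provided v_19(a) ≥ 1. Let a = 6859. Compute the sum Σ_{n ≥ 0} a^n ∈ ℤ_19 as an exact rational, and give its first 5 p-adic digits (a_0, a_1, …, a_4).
Σ a^n = 1/(1 − a) = -1/6858;  first 5 digits = (1, 0, 0, 1, 0)

v_19(a) = 3 ≥ 1, so the series converges in ℤ_19 to 1/(1 − a) = 1/(1 − 6859) = -1/6858. Expand this rational in ℤ_19: compute digits iteratively via d_i = x_i mod 19, x_{i+1} = (x_i − d_i)/19. The first 5 digits are (1, 0, 0, 1, 0).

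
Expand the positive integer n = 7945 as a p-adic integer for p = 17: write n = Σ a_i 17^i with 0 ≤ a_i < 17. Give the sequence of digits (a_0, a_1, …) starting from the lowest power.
(a_0, a_1, …) = (6, 8, 10, 1)

Repeated division by 17 gives the digits low-to-high: 7945 = 6 + 8·17^1 + 10·17^2 + 1·17^3. Digit sequence: (6, 8, 10, 1).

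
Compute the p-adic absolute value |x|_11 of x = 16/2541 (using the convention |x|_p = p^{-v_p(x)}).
|16/2541|_11 = 121

Step 1 — compute v_11(x) by factoring powers of 11 out of the numerator and denominator: v_11(16/2541) = -2. Step 2 — apply |x|_p = p^{-v_p(x)} = 11^{2} = 121.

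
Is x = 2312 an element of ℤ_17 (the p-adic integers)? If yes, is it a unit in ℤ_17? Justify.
x ∈ ℤ_17 but not a unit; v_17(x) = 2 > 0

ℤ_17 = {x ∈ ℚ_17 : v_17(x) ≥ 0} and ℤ_17^× = {x ∈ ℤ_17 : v_17(x) = 0}. Here v_17(2312) = v_17(num) − v_17(den) = 2; compare against these criteria.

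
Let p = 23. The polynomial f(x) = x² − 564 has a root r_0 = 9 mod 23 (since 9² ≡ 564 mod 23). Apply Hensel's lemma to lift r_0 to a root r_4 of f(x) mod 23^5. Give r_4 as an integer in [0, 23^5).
r_4 = 5682642 (mod 6436343)

Hensel's recurrence: r_{i+1} = r_i − f(r_i)·(f′(r_i))^{-1} mod 23^{i+2}, with f′(x) = 2x. Iterate:
  r_0 = 9 (mod 23)
  r_1 = 124 (mod 529)
  r_2 = 653 (mod 12167)
  r_3 = 85822 (mod 279841)
  r_4 = 5682642 (mod 6436343)
Final: r_4 = 5682642, and one checks f(r_4) ≡ 0 mod 23^5.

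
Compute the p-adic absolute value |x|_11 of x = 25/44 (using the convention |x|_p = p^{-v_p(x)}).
|25/44|_11 = 11

Step 1 — compute v_11(x) by factoring powers of 11 out of the numerator and denominator: v_11(25/44) = -1. Step 2 — apply |x|_p = p^{-v_p(x)} = 11^{1} = 11.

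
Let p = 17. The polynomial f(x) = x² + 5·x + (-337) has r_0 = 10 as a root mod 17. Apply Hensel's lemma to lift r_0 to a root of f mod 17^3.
r_2 = 4838 (mod 4913)

Hensel: r_{i+1} = r_i − f(r_i)·(f′(r_i))^{-1} mod 17^{i+2}, f′(x) = 2x + 5. Iterate:
  r_0 = 10 (mod 17)
  r_1 = 214 (mod 289)
  r_2 = 4838 (mod 4913)
Final: r = 4838 satisfies f(r) ≡ 0 mod 17^3.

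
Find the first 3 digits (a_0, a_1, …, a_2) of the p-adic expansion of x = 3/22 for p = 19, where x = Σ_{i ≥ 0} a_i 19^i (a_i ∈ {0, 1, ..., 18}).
(a_0, …, a_2) = (1, 6, 4)

v_19(3/22) = 0 (numerator and denominator both coprime to 19), so x ∈ ℤ_19^×. Compute digits iteratively via a_i = x_i mod 19, x_{i+1} = (x_i − a_i)/19, with x_0 = x:
  x_0 = 3/22;  a_0 = 1;  x_1 = (x_0 − 1)/19 = -1/22
  x_1 = -1/22;  a_1 = 6;  x_2 = (x_1 − 6)/19 = -7/22
  x_2 = -7/22;  a_2 = 4;  x_3 = (x_2 − 4)/19 = -5/22
Digits: (1, 6, 4).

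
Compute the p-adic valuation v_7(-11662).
v_7(-11662) = 3

v_7(n) is the largest exponent k such that 7^k divides n. Factor out: -11662 = -7^3 · 34. (Sign doesn't affect v_p.) So v_7(-11662) = 3.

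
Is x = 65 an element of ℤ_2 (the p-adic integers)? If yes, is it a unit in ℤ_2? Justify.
x ∈ ℤ_2^× (unit); v_2(x) = 0

ℤ_2 = {x ∈ ℚ_2 : v_2(x) ≥ 0} and ℤ_2^× = {x ∈ ℤ_2 : v_2(x) = 0}. Here v_2(65) = v_2(num) − v_2(den) = 0; compare against these criteria.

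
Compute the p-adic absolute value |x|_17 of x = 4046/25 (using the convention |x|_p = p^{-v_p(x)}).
|4046/25|_17 = 1/289

Step 1 — compute v_17(x) by factoring powers of 17 out of the numerator and denominator: v_17(4046/25) = 2. Step 2 — apply |x|_p = p^{-v_p(x)} = 17^{-2} = 1/289.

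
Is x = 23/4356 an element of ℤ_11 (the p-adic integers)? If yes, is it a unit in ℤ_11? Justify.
x ∉ ℤ_11 (v_11(x) = -2 < 0)

ℤ_11 = {x ∈ ℚ_11 : v_11(x) ≥ 0} and ℤ_11^× = {x ∈ ℤ_11 : v_11(x) = 0}. Here v_11(23/4356) = v_11(num) − v_11(den) = -2; compare against these criteria.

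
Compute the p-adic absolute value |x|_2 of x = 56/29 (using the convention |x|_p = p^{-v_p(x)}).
|56/29|_2 = 1/8

Step 1 — compute v_2(x) by factoring powers of 2 out of the numerator and denominator: v_2(56/29) = 3. Step 2 — apply |x|_p = p^{-v_p(x)} = 2^{-3} = 1/8.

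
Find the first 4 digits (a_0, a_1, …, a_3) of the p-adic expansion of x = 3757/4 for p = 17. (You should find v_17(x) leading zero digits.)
(a_0, …, a_3) = (0, 0, 16, 12)

v_17(3757/4) = 2, so a_0 = ... = a_1 = 0. Factor out: x = 17^2 · u with u = 13/4 a unit in ℤ_17. Expand u iteratively via a_{v+i} = u_i mod 17, u_{i+1} = (u_i − a_{v+i})/17:
  u_0 = 13/4;  a_2 = 16;  u_1 = (u_0 − 16)/17 = -3/4
  u_1 = -3/4;  a_3 = 12;  u_2 = (u_1 − 12)/17 = -3/4
Digits: (0, 0, 16, 12).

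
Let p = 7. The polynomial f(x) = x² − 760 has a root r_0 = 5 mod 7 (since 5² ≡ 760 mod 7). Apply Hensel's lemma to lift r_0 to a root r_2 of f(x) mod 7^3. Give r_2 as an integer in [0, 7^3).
r_2 = 250 (mod 343)

Hensel's recurrence: r_{i+1} = r_i − f(r_i)·(f′(r_i))^{-1} mod 7^{i+2}, with f′(x) = 2x. Iterate:
  r_0 = 5 (mod 7)
  r_1 = 5 (mod 49)
  r_2 = 250 (mod 343)
Final: r_2 = 250, and one checks f(r_2) ≡ 0 mod 7^3.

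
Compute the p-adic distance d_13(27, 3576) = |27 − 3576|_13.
d_13(27, 3576) = 1/169

Step 1 — x − y = 27 − 3576 = -3549. Step 2 — v_13(-3549) = 2 (factor: -3549 = −(13^2 · 21); the sign does not affect v_p). Step 3 — |x − y|_13 = 13^{-2} = 1/169.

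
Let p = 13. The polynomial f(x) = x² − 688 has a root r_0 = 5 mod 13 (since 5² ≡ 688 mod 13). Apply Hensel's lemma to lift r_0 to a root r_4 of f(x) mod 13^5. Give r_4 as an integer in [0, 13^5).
r_4 = 42203 (mod 371293)

Hensel's recurrence: r_{i+1} = r_i − f(r_i)·(f′(r_i))^{-1} mod 13^{i+2}, with f′(x) = 2x. Iterate:
  r_0 = 5 (mod 13)
  r_1 = 122 (mod 169)
  r_2 = 460 (mod 2197)
  r_3 = 13642 (mod 28561)
  r_4 = 42203 (mod 371293)
Final: r_4 = 42203, and one checks f(r_4) ≡ 0 mod 13^5.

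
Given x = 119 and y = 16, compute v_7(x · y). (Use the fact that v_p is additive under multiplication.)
v_7(1904) = 1

v_p(x) = 1 (factor: 119 = 7^1 · 17); v_p(y) = 0 (factor: 16 = 7^0 · 16). Additivity: v_p(xy) = v_p(x) + v_p(y) = 1 + 0 = 1. (Direct check: xy = 1904 = 7^1 · (272).)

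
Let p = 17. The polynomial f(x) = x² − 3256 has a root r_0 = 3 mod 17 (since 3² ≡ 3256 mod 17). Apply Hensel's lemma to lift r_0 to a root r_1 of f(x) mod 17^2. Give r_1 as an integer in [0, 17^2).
r_1 = 207 (mod 289)

Hensel's recurrence: r_{i+1} = r_i − f(r_i)·(f′(r_i))^{-1} mod 17^{i+2}, with f′(x) = 2x. Iterate:
  r_0 = 3 (mod 17)
  r_1 = 207 (mod 289)
Final: r_1 = 207, and one checks f(r_1) ≡ 0 mod 17^2.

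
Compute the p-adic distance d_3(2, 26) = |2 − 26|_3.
d_3(2, 26) = 1/3

Step 1 — x − y = 2 − 26 = -24. Step 2 — v_3(-24) = 1 (factor: -24 = −(3^1 · 8); the sign does not affect v_p). Step 3 — |x − y|_3 = 3^{-1} = 1/3.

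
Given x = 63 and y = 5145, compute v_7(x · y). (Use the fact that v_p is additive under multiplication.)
v_7(324135) = 4

v_p(x) = 1 (factor: 63 = 7^1 · 9); v_p(y) = 3 (factor: 5145 = 7^3 · 15). Additivity: v_p(xy) = v_p(x) + v_p(y) = 1 + 3 = 4. (Direct check: xy = 324135 = 7^4 · (135).)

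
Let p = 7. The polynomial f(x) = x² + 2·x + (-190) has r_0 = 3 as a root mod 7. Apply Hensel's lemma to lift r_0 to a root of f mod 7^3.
r_2 = 227 (mod 343)

Hensel: r_{i+1} = r_i − f(r_i)·(f′(r_i))^{-1} mod 7^{i+2}, f′(x) = 2x + 2. Iterate:
  r_0 = 3 (mod 7)
  r_1 = 31 (mod 49)
  r_2 = 227 (mod 343)
Final: r = 227 satisfies f(r) ≡ 0 mod 7^3.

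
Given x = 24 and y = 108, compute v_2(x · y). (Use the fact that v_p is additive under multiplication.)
v_2(2592) = 5

v_p(x) = 3 (factor: 24 = 2^3 · 3); v_p(y) = 2 (factor: 108 = 2^2 · 27). Additivity: v_p(xy) = v_p(x) + v_p(y) = 3 + 2 = 5. (Direct check: xy = 2592 = 2^5 · (81).)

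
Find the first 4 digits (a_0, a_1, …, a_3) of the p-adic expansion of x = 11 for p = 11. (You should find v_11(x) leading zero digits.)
(a_0, …, a_3) = (0, 1, 0, 0)

v_11(11) = 1, so a_0 = ... = a_0 = 0. Factor out: x = 11^1 · u with u = 1 a unit in ℤ_11. Expand u iteratively via a_{v+i} = u_i mod 11, u_{i+1} = (u_i − a_{v+i})/11:
  u_0 = 1;  a_1 = 1;  u_1 = (u_0 − 1)/11 = 0
  u_1 = 0;  a_2 = 0;  u_2 = (u_1 − 0)/11 = 0
  u_2 = 0;  a_3 = 0;  u_3 = (u_2 − 0)/11 = 0
Digits: (0, 1, 0, 0).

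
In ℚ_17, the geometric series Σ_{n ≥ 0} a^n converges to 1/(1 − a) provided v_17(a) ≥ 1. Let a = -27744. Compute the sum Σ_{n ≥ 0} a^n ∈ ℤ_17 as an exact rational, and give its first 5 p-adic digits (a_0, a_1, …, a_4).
Σ a^n = 1/(1 − a) = 1/27745;  first 5 digits = (1, 0, 6, 11, 1)

v_17(a) = 2 ≥ 1, so the series converges in ℤ_17 to 1/(1 − a) = 1/(1 − (-27744)) = 1/27745. Expand this rational in ℤ_17: compute digits iteratively via d_i = x_i mod 17, x_{i+1} = (x_i − d_i)/17. The first 5 digits are (1, 0, 6, 11, 1).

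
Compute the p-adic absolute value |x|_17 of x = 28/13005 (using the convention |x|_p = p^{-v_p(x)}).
|28/13005|_17 = 289

Step 1 — compute v_17(x) by factoring powers of 17 out of the numerator and denominator: v_17(28/13005) = -2. Step 2 — apply |x|_p = p^{-v_p(x)} = 17^{2} = 289.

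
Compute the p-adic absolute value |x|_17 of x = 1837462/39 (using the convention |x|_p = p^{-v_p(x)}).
|1837462/39|_17 = 1/83521

Step 1 — compute v_17(x) by factoring powers of 17 out of the numerator and denominator: v_17(1837462/39) = 4. Step 2 — apply |x|_p = p^{-v_p(x)} = 17^{-4} = 1/83521.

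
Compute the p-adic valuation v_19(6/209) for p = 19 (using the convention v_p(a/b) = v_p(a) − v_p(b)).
v_19(6/209) = -1

Factor powers of 19 from the numerator and denominator of the reduced fraction: 6 = 19^0 · 6 and 209 = 19^1 · 11. Apply v_p(a/b) = v_p(a) − v_p(b): v_19(6/209) = 0 − 1 = -1.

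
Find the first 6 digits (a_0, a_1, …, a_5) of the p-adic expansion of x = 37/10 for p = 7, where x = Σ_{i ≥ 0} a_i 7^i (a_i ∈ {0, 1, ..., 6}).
(a_0, …, a_5) = (3, 5, 0, 2, 6, 4)

v_7(37/10) = 0 (numerator and denominator both coprime to 7), so x ∈ ℤ_7^×. Compute digits iteratively via a_i = x_i mod 7, x_{i+1} = (x_i − a_i)/7, with x_0 = x:
  x_0 = 37/10;  a_0 = 3;  x_1 = (x_0 − 3)/7 = 1/10
  x_1 = 1/10;  a_1 = 5;  x_2 = (x_1 − 5)/7 = -7/10
  x_2 = -7/10;  a_2 = 0;  x_3 = (x_2 − 0)/7 = -1/10
  x_3 = -1/10;  a_3 = 2;  x_4 = (x_3 − 2)/7 = -3/10
  x_4 = -3/10;  a_4 = 6;  x_5 = (x_4 − 6)/7 = -9/10
  x_5 = -9/10;  a_5 = 4;  x_6 = (x_5 − 4)/7 = -7/10
Digits: (3, 5, 0, 2, 6, 4).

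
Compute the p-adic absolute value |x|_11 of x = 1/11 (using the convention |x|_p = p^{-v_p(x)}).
|1/11|_11 = 11

Step 1 — compute v_11(x) by factoring powers of 11 out of the numerator and denominator: v_11(1/11) = -1. Step 2 — apply |x|_p = p^{-v_p(x)} = 11^{1} = 11.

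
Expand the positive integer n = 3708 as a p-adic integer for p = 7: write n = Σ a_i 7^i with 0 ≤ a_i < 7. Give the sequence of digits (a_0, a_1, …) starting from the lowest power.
(a_0, a_1, …) = (5, 4, 5, 3, 1)

Repeated division by 7 gives the digits low-to-high: 3708 = 5 + 4·7^1 + 5·7^2 + 3·7^3 + 1·7^4. Digit sequence: (5, 4, 5, 3, 1).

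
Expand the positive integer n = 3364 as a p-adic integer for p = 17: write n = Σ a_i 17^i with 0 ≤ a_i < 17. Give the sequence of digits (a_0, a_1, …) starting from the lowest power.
(a_0, a_1, …) = (15, 10, 11)

Repeated division by 17 gives the digits low-to-high: 3364 = 15 + 10·17^1 + 11·17^2. Digit sequence: (15, 10, 11).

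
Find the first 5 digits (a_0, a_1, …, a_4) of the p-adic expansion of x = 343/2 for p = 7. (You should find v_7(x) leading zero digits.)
(a_0, …, a_4) = (0, 0, 0, 4, 3)

v_7(343/2) = 3, so a_0 = ... = a_2 = 0. Factor out: x = 7^3 · u with u = 1/2 a unit in ℤ_7. Expand u iteratively via a_{v+i} = u_i mod 7, u_{i+1} = (u_i − a_{v+i})/7:
  u_0 = 1/2;  a_3 = 4;  u_1 = (u_0 − 4)/7 = -1/2
  u_1 = -1/2;  a_4 = 3;  u_2 = (u_1 − 3)/7 = -1/2
Digits: (0, 0, 0, 4, 3).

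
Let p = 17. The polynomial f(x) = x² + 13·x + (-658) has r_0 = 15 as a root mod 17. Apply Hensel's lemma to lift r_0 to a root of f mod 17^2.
r_1 = 202 (mod 289)

Hensel: r_{i+1} = r_i − f(r_i)·(f′(r_i))^{-1} mod 17^{i+2}, f′(x) = 2x + 13. Iterate:
  r_0 = 15 (mod 17)
  r_1 = 202 (mod 289)
Final: r = 202 satisfies f(r) ≡ 0 mod 17^2.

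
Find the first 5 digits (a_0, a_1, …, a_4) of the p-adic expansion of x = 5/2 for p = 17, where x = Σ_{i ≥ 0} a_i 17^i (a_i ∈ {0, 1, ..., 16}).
(a_0, …, a_4) = (11, 8, 8, 8, 8)

v_17(5/2) = 0 (numerator and denominator both coprime to 17), so x ∈ ℤ_17^×. Compute digits iteratively via a_i = x_i mod 17, x_{i+1} = (x_i − a_i)/17, with x_0 = x:
  x_0 = 5/2;  a_0 = 11;  x_1 = (x_0 − 11)/17 = -1/2
  x_1 = -1/2;  a_1 = 8;  x_2 = (x_1 − 8)/17 = -1/2
  x_2 = -1/2;  a_2 = 8;  x_3 = (x_2 − 8)/17 = -1/2
  x_3 = -1/2;  a_3 = 8;  x_4 = (x_3 − 8)/17 = -1/2
  x_4 = -1/2;  a_4 = 8;  x_5 = (x_4 − 8)/17 = -1/2
Digits: (11, 8, 8, 8, 8).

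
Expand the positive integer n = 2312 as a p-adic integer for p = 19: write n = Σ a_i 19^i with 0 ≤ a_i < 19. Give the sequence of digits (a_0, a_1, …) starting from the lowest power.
(a_0, a_1, …) = (13, 7, 6)

Repeated division by 19 gives the digits low-to-high: 2312 = 13 + 7·19^1 + 6·19^2. Digit sequence: (13, 7, 6).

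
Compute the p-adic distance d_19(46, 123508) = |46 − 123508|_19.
d_19(46, 123508) = 1/6859

Step 1 — x − y = 46 − 123508 = -123462. Step 2 — v_19(-123462) = 3 (factor: -123462 = −(19^3 · 18); the sign does not affect v_p). Step 3 — |x − y|_19 = 19^{-3} = 1/6859.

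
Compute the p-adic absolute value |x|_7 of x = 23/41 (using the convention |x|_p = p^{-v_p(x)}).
|23/41|_7 = 1

Step 1 — compute v_7(x) by factoring powers of 7 out of the numerator and denominator: v_7(23/41) = 0. Step 2 — apply |x|_p = p^{-v_p(x)} = 7^{0} = 1.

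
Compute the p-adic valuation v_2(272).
v_2(272) = 4

v_2(n) is the largest exponent k such that 2^k divides n. Factor out: 272 = 2^4 · 17. (Sign doesn't affect v_p.) So v_2(272) = 4.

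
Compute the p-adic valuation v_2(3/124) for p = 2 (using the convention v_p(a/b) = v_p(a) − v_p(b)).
v_2(3/124) = -2

Factor powers of 2 from the numerator and denominator of the reduced fraction: 3 = 2^0 · 3 and 124 = 2^2 · 31. Apply v_p(a/b) = v_p(a) − v_p(b): v_2(3/124) = 0 − 2 = -2.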